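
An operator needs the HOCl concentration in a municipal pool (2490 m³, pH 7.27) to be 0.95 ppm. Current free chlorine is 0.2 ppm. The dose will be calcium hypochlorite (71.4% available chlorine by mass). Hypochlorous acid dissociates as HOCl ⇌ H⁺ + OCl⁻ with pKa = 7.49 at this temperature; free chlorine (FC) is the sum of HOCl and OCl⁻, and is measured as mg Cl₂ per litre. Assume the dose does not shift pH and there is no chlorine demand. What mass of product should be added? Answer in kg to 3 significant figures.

Volume: 2490 m³ = 2,490,000 L.
[OCl⁻]/[HOCl] = 10^(pH − pKa) = 10^(7.27 − 7.49) = 0.6026; fraction as HOCl = 1/(1 + 0.6026) = 0.624.
Free chlorine required for 0.95 ppm HOCl: 0.95 / 0.624 = 1.522 ppm.
FC to add: 1.522 − 0.2 = 1.322 mg/L as Cl₂.
Cl₂ equivalent: 1.322 mg/L × 2,490,000 L = 3293 g.
Product at 71.4% available Cl: 3293 / 0.714 = 4612 g.

4.61 kg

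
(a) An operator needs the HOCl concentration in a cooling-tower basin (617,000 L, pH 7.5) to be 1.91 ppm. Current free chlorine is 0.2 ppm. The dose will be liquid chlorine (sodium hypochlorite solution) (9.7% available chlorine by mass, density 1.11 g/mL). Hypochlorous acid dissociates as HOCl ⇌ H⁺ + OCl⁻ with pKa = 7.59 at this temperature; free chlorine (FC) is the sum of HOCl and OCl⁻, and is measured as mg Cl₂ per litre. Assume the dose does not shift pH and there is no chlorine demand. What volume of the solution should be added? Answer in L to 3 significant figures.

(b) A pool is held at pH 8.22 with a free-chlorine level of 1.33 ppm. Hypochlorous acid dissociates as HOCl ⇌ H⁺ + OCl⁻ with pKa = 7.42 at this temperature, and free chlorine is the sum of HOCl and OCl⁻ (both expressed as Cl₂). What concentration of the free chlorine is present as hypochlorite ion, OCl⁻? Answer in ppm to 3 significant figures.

(a) [OCl⁻]/[HOCl] = 10^(pH − pKa) = 10^(7.5 − 7.59) = 0.8128; fraction as HOCl = 1/(1 + 0.8128) = 0.5516.
(a) Free chlorine required for 1.91 ppm HOCl: 1.91 / 0.5516 = 3.463 ppm.
(a) FC to add: 3.463 − 0.2 = 3.263 mg/L as Cl₂.
(a) Cl₂ equivalent: 3.263 mg/L × 617,000 L = 2013 g.
(a) Product at 9.7% available Cl: 2013 / 0.097 = 20,750 g.
(a) Volume: 20,750 g ÷ 1.11 g/mL = 18,700 mL.

(b) [OCl⁻]/[HOCl] = 10^(pH − pKa) = 10^(8.22 − 7.42) = 10^0.80 = 6.31.
(b) Fraction as HOCl = 1 / (1 + 6.31) = 0.1368.
(b) OCl⁻ = (1 − 0.1368) × 1.33 ppm = 1.148 ppm.

(a) 18.7 L; (b) 1.15 ppm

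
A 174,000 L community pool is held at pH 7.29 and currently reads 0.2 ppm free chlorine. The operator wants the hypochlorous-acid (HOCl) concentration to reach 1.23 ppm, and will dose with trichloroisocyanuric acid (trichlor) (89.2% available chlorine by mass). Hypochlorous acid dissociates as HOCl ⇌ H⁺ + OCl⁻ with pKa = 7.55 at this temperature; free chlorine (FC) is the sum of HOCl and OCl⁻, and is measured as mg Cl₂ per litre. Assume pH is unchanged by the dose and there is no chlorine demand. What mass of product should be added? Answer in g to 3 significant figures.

[OCl⁻]/[HOCl] = 10^(pH − pKa) = 10^(7.29 − 7.55) = 0.5495; fraction as HOCl = 1/(1 + 0.5495) = 0.6454.
Free chlorine required for 1.23 ppm HOCl: 1.23 / 0.6454 = 1.906 ppm.
FC to add: 1.906 − 0.2 = 1.706 mg/L as Cl₂.
Cl₂ equivalent: 1.706 mg/L × 174,000 L = 296.8 g.
Product at 89.2% available Cl: 296.8 / 0.892 = 332.8 g.

333 g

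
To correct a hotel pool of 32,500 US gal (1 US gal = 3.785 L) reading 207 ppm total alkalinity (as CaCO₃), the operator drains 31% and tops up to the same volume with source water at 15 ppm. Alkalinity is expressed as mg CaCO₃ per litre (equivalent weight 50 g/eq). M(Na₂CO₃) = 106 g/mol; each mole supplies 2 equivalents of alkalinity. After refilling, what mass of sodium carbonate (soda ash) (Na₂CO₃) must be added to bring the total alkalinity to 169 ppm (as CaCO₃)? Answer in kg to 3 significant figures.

2.81 kg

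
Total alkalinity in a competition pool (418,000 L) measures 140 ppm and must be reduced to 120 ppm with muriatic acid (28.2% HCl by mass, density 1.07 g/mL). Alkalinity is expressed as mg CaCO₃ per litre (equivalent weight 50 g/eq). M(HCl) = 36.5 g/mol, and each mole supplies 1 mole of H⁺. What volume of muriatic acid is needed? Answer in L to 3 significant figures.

Alkalinity to neutralize: (140 − 120) = 20 mg/L as CaCO₃ × 418,000 L = 8360 g as CaCO₃.
Equivalents of H⁺ required: 8360 ÷ 50 g/eq = 167.2 eq = 167.2 mol HCl.
Mass of HCl: 167.2 × 36.5 = 6103 g.
Mass of 28.2% solution: 6103 / 0.282 = 21,640 g.
Volume: 21,640 g ÷ 1.07 g/mL = 20,230 mL.

20.2 L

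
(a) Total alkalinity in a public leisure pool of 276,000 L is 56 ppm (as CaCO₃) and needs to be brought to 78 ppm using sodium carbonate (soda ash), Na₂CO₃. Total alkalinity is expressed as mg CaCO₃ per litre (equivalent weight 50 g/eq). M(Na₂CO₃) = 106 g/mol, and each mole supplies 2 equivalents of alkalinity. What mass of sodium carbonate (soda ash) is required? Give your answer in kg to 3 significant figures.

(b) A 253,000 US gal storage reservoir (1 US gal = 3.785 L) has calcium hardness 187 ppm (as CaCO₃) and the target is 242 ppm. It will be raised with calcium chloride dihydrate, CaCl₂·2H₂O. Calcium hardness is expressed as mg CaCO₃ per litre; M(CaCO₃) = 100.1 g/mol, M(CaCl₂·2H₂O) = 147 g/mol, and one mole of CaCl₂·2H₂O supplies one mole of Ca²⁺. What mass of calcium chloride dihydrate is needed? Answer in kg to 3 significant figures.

(a) Alkalinity to add: (78 − 56) = 22 mg/L as CaCO₃ × 276,000 L = 6072 g as CaCO₃.
(a) Equivalents: 6072 g ÷ 50 g/eq = 121.4 eq.
(a) Each mole of Na₂CO₃ supplies 2 eq, so 121.4 / 2 = 60.72 mol.
(a) Mass: 60.72 mol × 106 g/mol = 6436 g.

(b) Volume: 253,000 US gal × 3.785 L/gal = 957,605 L.
(b) Hardness to add: (242 − 187) = 55 mg/L as CaCO₃ × 957,605 L = 52,670 g as CaCO₃.
(b) Moles of Ca²⁺ (1 mol Ca²⁺ ≡ 1 mol CaCO₃): 52,670 / 100.1 g/mol = 526.2 mol.
(b) Mass of CaCl₂·2H₂O: 526.2 × 147 = 77,350 g.

(a) 6.44 kg; (b) 77.3 kg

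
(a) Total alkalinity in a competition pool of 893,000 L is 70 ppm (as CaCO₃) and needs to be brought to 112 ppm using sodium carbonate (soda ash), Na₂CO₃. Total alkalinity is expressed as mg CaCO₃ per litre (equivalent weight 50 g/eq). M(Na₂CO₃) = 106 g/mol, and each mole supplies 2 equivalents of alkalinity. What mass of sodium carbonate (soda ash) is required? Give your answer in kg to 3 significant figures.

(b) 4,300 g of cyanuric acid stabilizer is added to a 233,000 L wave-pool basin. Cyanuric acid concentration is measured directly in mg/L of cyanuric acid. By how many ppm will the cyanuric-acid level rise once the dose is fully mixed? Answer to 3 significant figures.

(a) 39.8 kg; (b) 18.5 ppm

(a) Alkalinity to add: (112 − 70) = 42 mg/L as CaCO₃ × 893,000 L = 37,510 g as CaCO₃.
(a) Equivalents: 37,510 g ÷ 50 g/eq = 750.1 eq.
(a) Each mole of Na₂CO₃ supplies 2 eq, so 750.1 / 2 = 375.1 mol.
(a) Mass: 375.1 mol × 106 g/mol = 39,760 g.

(b) Rise: 4,300 g / 233,000 L × 1000 = 18.45 mg/L.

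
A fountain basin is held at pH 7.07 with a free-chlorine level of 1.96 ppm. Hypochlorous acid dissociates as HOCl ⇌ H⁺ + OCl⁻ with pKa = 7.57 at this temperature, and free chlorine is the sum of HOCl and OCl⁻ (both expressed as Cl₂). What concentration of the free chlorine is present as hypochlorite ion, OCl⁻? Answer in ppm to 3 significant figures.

0.471 ppm

[OCl⁻]/[HOCl] = 10^(pH − pKa) = 10^(7.07 − 7.57) = 10^-0.50 = 0.3162.
Fraction as HOCl = 1 / (1 + 0.3162) = 0.7597.
OCl⁻ = (1 − 0.7597) × 1.96 ppm = 0.4709 ppm.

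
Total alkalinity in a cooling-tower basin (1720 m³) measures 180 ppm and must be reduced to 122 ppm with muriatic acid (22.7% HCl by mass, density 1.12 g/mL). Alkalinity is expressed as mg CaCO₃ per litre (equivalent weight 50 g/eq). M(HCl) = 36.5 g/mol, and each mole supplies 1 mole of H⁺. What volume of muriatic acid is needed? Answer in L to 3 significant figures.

Volume: 1720 m³ = 1,720,000 L.
Alkalinity to neutralize: (180 − 122) = 58 mg/L as CaCO₃ × 1,720,000 L = 99,760 g as CaCO₃.
Equivalents of H⁺ required: 99,760 ÷ 50 g/eq = 1995 eq = 1995 mol HCl.
Mass of HCl: 1995 × 36.5 = 72,820 g.
Mass of 22.7% solution: 72,820 / 0.227 = 320,800 g.
Volume: 320,800 g ÷ 1.12 g/mL = 286,400 mL.

286 L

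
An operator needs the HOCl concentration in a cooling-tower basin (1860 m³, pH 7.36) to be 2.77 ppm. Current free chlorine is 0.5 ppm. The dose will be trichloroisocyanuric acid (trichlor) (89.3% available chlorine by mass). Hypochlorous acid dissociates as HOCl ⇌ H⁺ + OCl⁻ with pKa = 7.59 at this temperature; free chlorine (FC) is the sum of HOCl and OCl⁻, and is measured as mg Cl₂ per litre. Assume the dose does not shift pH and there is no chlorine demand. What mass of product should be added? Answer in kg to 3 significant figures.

Volume: 1860 m³ = 1,860,000 L.
[OCl⁻]/[HOCl] = 10^(pH − pKa) = 10^(7.36 − 7.59) = 0.5888; fraction as HOCl = 1/(1 + 0.5888) = 0.6294.
Free chlorine required for 2.77 ppm HOCl: 2.77 / 0.6294 = 4.401 ppm.
FC to add: 4.401 − 0.5 = 3.901 mg/L as Cl₂.
Cl₂ equivalent: 3.901 mg/L × 1,860,000 L = 7256 g.
Product at 89.3% available Cl: 7256 / 0.893 = 8125 g.

8.13 kg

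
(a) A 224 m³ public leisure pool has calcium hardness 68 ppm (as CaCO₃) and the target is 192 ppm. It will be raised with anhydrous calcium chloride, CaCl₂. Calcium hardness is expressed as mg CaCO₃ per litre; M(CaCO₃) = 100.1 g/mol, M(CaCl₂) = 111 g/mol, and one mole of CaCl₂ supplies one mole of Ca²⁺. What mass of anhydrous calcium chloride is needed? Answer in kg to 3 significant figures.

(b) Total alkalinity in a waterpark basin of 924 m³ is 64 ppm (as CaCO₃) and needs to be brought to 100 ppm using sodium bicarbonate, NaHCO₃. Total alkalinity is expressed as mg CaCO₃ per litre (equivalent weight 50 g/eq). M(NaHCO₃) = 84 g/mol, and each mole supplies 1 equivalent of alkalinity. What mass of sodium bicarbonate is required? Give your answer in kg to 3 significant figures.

(a) Volume: 224 m³ = 224,000 L.
(a) Hardness to add: (192 − 68) = 124 mg/L as CaCO₃ × 224,000 L = 27,780 g as CaCO₃.
(a) Moles of Ca²⁺ (1 mol Ca²⁺ ≡ 1 mol CaCO₃): 27,780 / 100.1 g/mol = 277.5 mol.
(a) Mass of CaCl₂: 277.5 × 111 = 30,800 g.

(b) Volume: 924 m³ = 924,000 L.
(b) Alkalinity to add: (100 − 64) = 36 mg/L as CaCO₃ × 924,000 L = 33,260 g as CaCO₃.
(b) Equivalents: 33,260 g ÷ 50 g/eq = 665.3 eq.
(b) NaHCO₃ supplies 1 eq per mole → 665.3 mol.
(b) Mass: 665.3 mol × 84 g/mol = 55,880 g.

(a) 30.8 kg; (b) 55.9 kg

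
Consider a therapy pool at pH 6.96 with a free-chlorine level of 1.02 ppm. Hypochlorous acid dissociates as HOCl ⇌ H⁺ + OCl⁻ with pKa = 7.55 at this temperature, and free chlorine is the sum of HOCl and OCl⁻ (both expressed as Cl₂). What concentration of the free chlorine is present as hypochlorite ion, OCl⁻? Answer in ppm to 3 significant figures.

[OCl⁻]/[HOCl] = 10^(pH − pKa) = 10^(6.96 − 7.55) = 10^-0.59 = 0.257.
Fraction as HOCl = 1 / (1 + 0.257) = 0.7955.
OCl⁻ = (1 − 0.7955) × 1.02 ppm = 0.2086 ppm.

0.209 ppm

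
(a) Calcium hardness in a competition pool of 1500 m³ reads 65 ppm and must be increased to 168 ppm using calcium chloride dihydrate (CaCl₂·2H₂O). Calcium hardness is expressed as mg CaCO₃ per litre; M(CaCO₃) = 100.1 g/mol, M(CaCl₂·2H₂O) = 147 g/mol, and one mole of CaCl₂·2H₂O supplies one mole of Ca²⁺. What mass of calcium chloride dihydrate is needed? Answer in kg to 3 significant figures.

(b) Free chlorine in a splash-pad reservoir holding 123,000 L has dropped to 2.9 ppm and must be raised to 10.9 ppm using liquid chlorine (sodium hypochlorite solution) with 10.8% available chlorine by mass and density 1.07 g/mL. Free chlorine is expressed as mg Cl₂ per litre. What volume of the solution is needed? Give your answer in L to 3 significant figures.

(a) 227 kg; (b) 8.52 L

(a) Volume: 1500 m³ = 1,500,000 L.
(a) Hardness to add: (168 − 65) = 103 mg/L as CaCO₃ × 1,500,000 L = 154,500 g as CaCO₃.
(a) Moles of Ca²⁺ (1 mol Ca²⁺ ≡ 1 mol CaCO₃): 154,500 / 100.1 g/mol = 1543 mol.
(a) Mass of CaCl₂·2H₂O: 1543 × 147 = 226,900 g.

(b) Chlorine deficit: 10.9 − 2.9 = 8 ppm = 8 mg/L as Cl₂.
(b) Cl₂ equivalent needed: 8 mg/L × 123,000 L = 984,000 mg = 984 g.
(b) Product at 10.8% available chlorine: 984 / 0.108 = 9111 g.
(b) Volume at density 1.07 g/mL: 9111 g ÷ 1.07 g/mL = 8515 mL.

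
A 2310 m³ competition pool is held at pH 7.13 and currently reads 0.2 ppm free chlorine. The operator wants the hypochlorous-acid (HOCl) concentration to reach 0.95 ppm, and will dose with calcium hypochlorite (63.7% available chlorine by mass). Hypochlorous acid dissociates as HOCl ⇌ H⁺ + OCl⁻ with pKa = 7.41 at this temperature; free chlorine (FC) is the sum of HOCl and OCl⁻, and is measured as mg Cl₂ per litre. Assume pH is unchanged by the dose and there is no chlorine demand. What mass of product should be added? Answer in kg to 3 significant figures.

Volume: 2310 m³ = 2,310,000 L.
[OCl⁻]/[HOCl] = 10^(pH − pKa) = 10^(7.13 − 7.41) = 0.5248; fraction as HOCl = 1/(1 + 0.5248) = 0.6558.
Free chlorine required for 0.95 ppm HOCl: 0.95 / 0.6558 = 1.449 ppm.
FC to add: 1.449 − 0.2 = 1.249 mg/L as Cl₂.
Cl₂ equivalent: 1.249 mg/L × 2,310,000 L = 2884 g.
Product at 63.7% available Cl: 2884 / 0.637 = 4528 g.

4.53 kg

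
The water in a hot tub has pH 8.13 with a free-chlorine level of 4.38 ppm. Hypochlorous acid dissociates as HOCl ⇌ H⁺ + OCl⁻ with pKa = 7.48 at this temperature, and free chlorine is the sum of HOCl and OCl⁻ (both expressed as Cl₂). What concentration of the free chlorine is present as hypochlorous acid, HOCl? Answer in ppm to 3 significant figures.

0.801 ppm

[OCl⁻]/[HOCl] = 10^(pH − pKa) = 10^(8.13 − 7.48) = 10^0.65 = 4.467.
Fraction as HOCl = 1 / (1 + 4.467) = 0.1829.
HOCl = 0.1829 × 4.38 ppm = 0.8012 ppm.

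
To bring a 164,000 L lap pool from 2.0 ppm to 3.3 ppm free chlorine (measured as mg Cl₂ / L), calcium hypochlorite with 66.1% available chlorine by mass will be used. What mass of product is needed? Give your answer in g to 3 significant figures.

323 g

Chlorine deficit: 3.3 − 2.0 = 1.3 ppm = 1.3 mg/L as Cl₂.
Cl₂ equivalent needed: 1.3 mg/L × 164,000 L = 213,200 mg = 213.2 g.
Product at 66.1% available chlorine: 213.2 / 0.661 = 322.5 g.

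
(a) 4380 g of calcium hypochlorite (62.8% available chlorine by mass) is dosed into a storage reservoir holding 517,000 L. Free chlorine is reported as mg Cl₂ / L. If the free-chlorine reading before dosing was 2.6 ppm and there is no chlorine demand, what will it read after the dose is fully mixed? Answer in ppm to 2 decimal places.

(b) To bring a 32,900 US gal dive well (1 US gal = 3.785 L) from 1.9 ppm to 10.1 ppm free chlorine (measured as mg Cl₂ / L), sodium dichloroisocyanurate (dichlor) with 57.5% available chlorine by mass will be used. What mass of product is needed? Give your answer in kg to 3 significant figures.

(a) Available chlorine delivered: 4380 g × 0.628 = 2751 g as Cl₂.
(a) Concentration rise: 2751 g / 517,000 L = 5.32 mg/L = 5.32 ppm.
(a) Final FC: 2.6 + 5.32 = 7.92 ppm.

(b) Volume: 32,900 US gal × 3.785 L/gal = 124,526 L.
(b) Chlorine deficit: 10.1 − 1.9 = 8.2 ppm = 8.2 mg/L as Cl₂.
(b) Cl₂ equivalent needed: 8.2 mg/L × 124,526 L = 1,021,000 mg = 1021 g.
(b) Product at 57.5% available chlorine: 1021 / 0.575 = 1776 g.

(a) 7.92 ppm; (b) 1.78 kg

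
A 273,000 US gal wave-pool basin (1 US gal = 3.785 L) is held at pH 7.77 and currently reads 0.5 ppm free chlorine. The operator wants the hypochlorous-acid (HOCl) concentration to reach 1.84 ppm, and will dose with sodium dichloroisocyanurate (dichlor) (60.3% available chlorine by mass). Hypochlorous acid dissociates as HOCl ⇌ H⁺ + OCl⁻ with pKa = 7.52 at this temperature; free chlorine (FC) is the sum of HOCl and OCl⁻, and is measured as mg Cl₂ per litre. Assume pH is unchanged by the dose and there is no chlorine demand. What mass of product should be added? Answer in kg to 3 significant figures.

Volume: 273,000 US gal × 3.785 L/gal = 1,033,305 L.
[OCl⁻]/[HOCl] = 10^(pH − pKa) = 10^(7.77 − 7.52) = 1.778; fraction as HOCl = 1/(1 + 1.778) = 0.3599.
Free chlorine required for 1.84 ppm HOCl: 1.84 / 0.3599 = 5.112 ppm.
FC to add: 5.112 − 0.5 = 4.612 mg/L as Cl₂.
Cl₂ equivalent: 4.612 mg/L × 1,033,305 L = 4766 g.
Product at 60.3% available Cl: 4766 / 0.603 = 7903 g.

7.90 kg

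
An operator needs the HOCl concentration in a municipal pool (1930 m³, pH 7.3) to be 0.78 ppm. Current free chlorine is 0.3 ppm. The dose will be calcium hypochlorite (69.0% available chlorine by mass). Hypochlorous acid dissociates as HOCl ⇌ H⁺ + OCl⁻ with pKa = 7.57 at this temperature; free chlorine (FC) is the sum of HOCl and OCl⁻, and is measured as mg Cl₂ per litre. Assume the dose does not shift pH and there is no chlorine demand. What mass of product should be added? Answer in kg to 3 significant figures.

2.51 kg

Volume: 1930 m³ = 1,930,000 L.
[OCl⁻]/[HOCl] = 10^(pH − pKa) = 10^(7.3 − 7.57) = 0.537; fraction as HOCl = 1/(1 + 0.537) = 0.6506.
Free chlorine required for 0.78 ppm HOCl: 0.78 / 0.6506 = 1.199 ppm.
FC to add: 1.199 − 0.3 = 0.8989 mg/L as Cl₂.
Cl₂ equivalent: 0.8989 mg/L × 1,930,000 L = 1735 g.
Product at 69.0% available Cl: 1735 / 0.69 = 2514 g.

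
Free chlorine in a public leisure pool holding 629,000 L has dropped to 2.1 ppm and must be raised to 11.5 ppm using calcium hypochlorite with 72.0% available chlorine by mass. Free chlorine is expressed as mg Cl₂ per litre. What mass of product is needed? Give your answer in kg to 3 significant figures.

8.21 kg

Chlorine deficit: 11.5 − 2.1 = 9.4 ppm = 9.4 mg/L as Cl₂.
Cl₂ equivalent needed: 9.4 mg/L × 629,000 L = 5,913,000 mg = 5913 g.
Product at 72.0% available chlorine: 5913 / 0.72 = 8212 g.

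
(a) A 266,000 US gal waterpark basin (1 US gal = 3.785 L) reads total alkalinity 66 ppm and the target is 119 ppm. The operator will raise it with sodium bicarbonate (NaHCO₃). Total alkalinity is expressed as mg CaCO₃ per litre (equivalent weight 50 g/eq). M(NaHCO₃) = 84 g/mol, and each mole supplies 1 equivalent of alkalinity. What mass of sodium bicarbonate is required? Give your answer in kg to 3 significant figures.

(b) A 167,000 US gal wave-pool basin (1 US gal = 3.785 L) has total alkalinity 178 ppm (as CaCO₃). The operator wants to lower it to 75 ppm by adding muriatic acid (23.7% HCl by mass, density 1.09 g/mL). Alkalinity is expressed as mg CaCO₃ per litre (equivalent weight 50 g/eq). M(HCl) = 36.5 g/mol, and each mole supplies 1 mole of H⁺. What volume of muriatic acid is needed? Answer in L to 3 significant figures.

(a) 89.6 kg; (b) 184 L

(a) Volume: 266,000 US gal × 3.785 L/gal = 1,006,810 L.
(a) Alkalinity to add: (119 − 66) = 53 mg/L as CaCO₃ × 1,006,810 L = 53,360 g as CaCO₃.
(a) Equivalents: 53,360 g ÷ 50 g/eq = 1067 eq.
(a) NaHCO₃ supplies 1 eq per mole → 1067 mol.
(a) Mass: 1067 mol × 84 g/mol = 89,650 g.

(b) Volume: 167,000 US gal × 3.785 L/gal = 632,095 L.
(b) Alkalinity to neutralize: (178 − 75) = 103 mg/L as CaCO₃ × 632,095 L = 65,110 g as CaCO₃.
(b) Equivalents of H⁺ required: 65,110 ÷ 50 g/eq = 1302 eq = 1302 mol HCl.
(b) Mass of HCl: 1302 × 36.5 = 47,530 g.
(b) Mass of 23.7% solution: 47,530 / 0.237 = 200,500 g.
(b) Volume: 200,500 g ÷ 1.09 g/mL = 184,000 mL.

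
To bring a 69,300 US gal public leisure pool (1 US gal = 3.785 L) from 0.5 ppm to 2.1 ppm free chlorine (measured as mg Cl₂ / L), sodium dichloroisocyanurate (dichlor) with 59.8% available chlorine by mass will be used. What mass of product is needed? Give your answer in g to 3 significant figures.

Volume: 69,300 US gal × 3.785 L/gal = 262,300 L.
Chlorine deficit: 2.1 − 0.5 = 1.6 ppm = 1.6 mg/L as Cl₂.
Cl₂ equivalent needed: 1.6 mg/L × 262,300 L = 419,700 mg = 419.7 g.
Product at 59.8% available chlorine: 419.7 / 0.598 = 701.8 g.

702 g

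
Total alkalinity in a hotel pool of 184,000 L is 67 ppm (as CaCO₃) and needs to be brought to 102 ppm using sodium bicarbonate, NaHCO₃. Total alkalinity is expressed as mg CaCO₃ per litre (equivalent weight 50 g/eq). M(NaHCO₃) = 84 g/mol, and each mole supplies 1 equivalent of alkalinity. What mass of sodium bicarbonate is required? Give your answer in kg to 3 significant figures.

10.8 kg

Alkalinity to add: (102 − 67) = 35 mg/L as CaCO₃ × 184,000 L = 6440 g as CaCO₃.
Equivalents: 6440 g ÷ 50 g/eq = 128.8 eq.
NaHCO₃ supplies 1 eq per mole → 128.8 mol.
Mass: 128.8 mol × 84 g/mol = 10,820 g.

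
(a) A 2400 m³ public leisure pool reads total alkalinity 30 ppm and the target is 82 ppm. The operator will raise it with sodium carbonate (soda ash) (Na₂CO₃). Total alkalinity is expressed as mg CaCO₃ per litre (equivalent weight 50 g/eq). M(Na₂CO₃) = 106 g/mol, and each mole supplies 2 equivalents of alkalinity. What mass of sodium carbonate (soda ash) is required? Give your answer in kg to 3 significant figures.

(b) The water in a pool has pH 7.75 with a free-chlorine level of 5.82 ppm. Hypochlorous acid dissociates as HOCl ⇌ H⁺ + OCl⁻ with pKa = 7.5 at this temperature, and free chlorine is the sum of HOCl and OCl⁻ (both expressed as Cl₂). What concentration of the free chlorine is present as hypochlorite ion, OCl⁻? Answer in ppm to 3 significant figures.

(a) Volume: 2400 m³ = 2,400,000 L.
(a) Alkalinity to add: (82 − 30) = 52 mg/L as CaCO₃ × 2,400,000 L = 124,800 g as CaCO₃.
(a) Equivalents: 124,800 g ÷ 50 g/eq = 2496 eq.
(a) Each mole of Na₂CO₃ supplies 2 eq, so 2496 / 2 = 1248 mol.
(a) Mass: 1248 mol × 106 g/mol = 132,300 g.

(b) [OCl⁻]/[HOCl] = 10^(pH − pKa) = 10^(7.75 − 7.5) = 10^0.25 = 1.778.
(b) Fraction as HOCl = 1 / (1 + 1.778) = 0.3599.
(b) OCl⁻ = (1 − 0.3599) × 5.82 ppm = 3.725 ppm.

(a) 132 kg; (b) 3.73 ppm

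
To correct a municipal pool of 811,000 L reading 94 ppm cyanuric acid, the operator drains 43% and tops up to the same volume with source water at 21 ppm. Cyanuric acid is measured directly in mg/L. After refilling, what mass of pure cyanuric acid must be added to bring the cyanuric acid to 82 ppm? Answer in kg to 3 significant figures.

15.7 kg

After draining 43% and refilling: 94 × 0.57 + 21 × 0.43 = 62.61 ppm.
Deficit to target: 82 − 62.61 = 19.39 mg/L.
Mass: 19.39 mg/L × 811,000 L = 15,730 g cyanuric acid.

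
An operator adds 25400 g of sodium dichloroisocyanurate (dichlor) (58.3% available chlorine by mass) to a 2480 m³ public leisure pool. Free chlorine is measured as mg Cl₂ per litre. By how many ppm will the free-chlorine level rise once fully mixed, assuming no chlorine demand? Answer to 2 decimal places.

Volume: 2480 m³ = 2,480,000 L.
Available chlorine delivered: 25,400 g × 0.583 = 14,810 g as Cl₂.
Concentration rise: 14,810 g / 2,480,000 L = 5.971 mg/L = 5.97 ppm.

5.97 ppm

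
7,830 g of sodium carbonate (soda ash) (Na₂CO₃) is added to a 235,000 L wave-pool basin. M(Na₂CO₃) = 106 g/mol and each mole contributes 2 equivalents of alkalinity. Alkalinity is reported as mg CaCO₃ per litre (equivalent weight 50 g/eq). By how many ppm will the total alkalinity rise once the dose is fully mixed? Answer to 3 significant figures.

Moles of Na₂CO₃: 7,830 g ÷ 106 g/mol = 73.87 mol → 147.7 eq of alkalinity.
As CaCO₃: 147.7 eq × 50 g/eq = 7387 g.
Rise: 7387 g / 235,000 L × 1000 = 31.43 mg/L.

31.4 ppm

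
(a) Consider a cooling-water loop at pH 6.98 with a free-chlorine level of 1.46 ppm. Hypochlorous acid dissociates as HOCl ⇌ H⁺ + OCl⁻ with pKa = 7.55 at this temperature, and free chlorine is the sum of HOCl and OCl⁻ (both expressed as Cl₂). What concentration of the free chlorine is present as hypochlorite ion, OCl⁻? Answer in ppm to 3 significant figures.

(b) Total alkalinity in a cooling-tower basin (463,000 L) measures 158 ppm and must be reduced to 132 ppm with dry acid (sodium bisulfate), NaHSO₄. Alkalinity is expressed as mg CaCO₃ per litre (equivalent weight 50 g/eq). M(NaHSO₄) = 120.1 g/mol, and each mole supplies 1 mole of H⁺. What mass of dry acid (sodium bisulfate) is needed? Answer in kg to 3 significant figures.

(a) [OCl⁻]/[HOCl] = 10^(pH − pKa) = 10^(6.98 − 7.55) = 10^-0.57 = 0.2692.
(a) Fraction as HOCl = 1 / (1 + 0.2692) = 0.7879.
(a) OCl⁻ = (1 − 0.7879) × 1.46 ppm = 0.3096 ppm.

(b) Alkalinity to neutralize: (158 − 132) = 26 mg/L as CaCO₃ × 463,000 L = 12,040 g as CaCO₃.
(b) Equivalents of H⁺ required: 12,040 ÷ 50 g/eq = 240.8 eq = 240.8 mol NaHSO₄.
(b) Mass of NaHSO₄: 240.8 × 120.1 = 28,920 g.

(a) 0.310 ppm; (b) 28.9 kg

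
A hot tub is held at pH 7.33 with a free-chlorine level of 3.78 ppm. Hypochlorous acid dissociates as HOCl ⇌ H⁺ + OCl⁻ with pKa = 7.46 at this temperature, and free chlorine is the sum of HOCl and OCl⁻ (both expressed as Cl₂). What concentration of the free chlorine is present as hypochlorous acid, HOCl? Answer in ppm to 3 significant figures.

2.17 ppm

[OCl⁻]/[HOCl] = 10^(pH − pKa) = 10^(7.33 − 7.46) = 10^-0.13 = 0.7413.
Fraction as HOCl = 1 / (1 + 0.7413) = 0.5743.
HOCl = 0.5743 × 3.78 ppm = 2.171 ppm.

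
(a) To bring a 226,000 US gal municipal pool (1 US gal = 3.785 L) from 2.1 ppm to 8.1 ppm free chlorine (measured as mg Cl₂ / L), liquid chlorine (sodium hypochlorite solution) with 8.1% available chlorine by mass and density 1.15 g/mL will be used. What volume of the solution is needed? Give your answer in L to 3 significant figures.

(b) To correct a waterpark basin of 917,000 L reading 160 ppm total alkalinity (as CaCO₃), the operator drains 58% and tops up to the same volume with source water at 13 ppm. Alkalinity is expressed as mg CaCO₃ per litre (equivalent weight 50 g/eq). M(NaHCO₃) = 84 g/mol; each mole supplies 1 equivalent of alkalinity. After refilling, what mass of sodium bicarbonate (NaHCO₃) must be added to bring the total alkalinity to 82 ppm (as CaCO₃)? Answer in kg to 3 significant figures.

(a) Volume: 226,000 US gal × 3.785 L/gal = 855,410 L.
(a) Chlorine deficit: 8.1 − 2.1 = 6 ppm = 6 mg/L as Cl₂.
(a) Cl₂ equivalent needed: 6 mg/L × 855,410 L = 5,132,000 mg = 5132 g.
(a) Product at 8.1% available chlorine: 5132 / 0.081 = 63,360 g.
(a) Volume at density 1.15 g/mL: 63,360 g ÷ 1.15 g/mL = 55,100 mL.

(b) After draining 58% and refilling: 160 × 0.42 + 13 × 0.58 = 74.74 ppm.
(b) Deficit to target: 82 − 74.74 = 7.26 mg/L.
(b) As CaCO₃: 7.26 mg/L × 917,000 L = 6657 g; ÷ 50 g/eq ÷ 1 = 133.1 mol NaHCO₃.
(b) Mass: 133.1 × 84 = 11,180 g.

(a) 55.1 L; (b) 11.2 kg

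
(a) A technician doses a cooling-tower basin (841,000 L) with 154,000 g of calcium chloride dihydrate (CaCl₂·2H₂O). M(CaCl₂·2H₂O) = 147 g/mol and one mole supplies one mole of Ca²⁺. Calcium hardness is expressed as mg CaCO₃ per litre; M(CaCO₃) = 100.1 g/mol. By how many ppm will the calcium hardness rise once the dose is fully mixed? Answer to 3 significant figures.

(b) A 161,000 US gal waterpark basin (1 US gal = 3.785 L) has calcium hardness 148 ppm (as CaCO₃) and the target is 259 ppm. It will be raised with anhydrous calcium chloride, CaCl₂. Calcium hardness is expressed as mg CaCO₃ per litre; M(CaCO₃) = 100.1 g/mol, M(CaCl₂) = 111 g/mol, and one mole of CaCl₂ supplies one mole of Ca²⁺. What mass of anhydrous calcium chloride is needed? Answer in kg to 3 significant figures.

(a) 125 ppm; (b) 75.0 kg

(a) Moles of Ca²⁺: 154,000 g ÷ 147 g/mol = 1048 mol.
(a) As CaCO₃: 1048 mol × 100.1 g/mol = 104,900 g.
(a) Rise: 104,900 g / 841,000 L × 1000 = 124.7 mg/L.

(b) Volume: 161,000 US gal × 3.785 L/gal = 609,385 L.
(b) Hardness to add: (259 − 148) = 111 mg/L as CaCO₃ × 609,385 L = 67,640 g as CaCO₃.
(b) Moles of Ca²⁺ (1 mol Ca²⁺ ≡ 1 mol CaCO₃): 67,640 / 100.1 g/mol = 675.7 mol.
(b) Mass of CaCl₂: 675.7 × 111 = 75,010 g.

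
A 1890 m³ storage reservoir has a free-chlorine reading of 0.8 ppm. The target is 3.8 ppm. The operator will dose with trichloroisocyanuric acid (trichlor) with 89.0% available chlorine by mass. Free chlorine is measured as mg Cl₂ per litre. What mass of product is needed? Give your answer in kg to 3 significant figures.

6.37 kg

Volume: 1890 m³ = 1,890,000 L.
Chlorine deficit: 3.8 − 0.8 = 3 ppm = 3 mg/L as Cl₂.
Cl₂ equivalent needed: 3 mg/L × 1,890,000 L = 5,670,000 mg = 5670 g.
Product at 89.0% available chlorine: 5670 / 0.89 = 6371 g.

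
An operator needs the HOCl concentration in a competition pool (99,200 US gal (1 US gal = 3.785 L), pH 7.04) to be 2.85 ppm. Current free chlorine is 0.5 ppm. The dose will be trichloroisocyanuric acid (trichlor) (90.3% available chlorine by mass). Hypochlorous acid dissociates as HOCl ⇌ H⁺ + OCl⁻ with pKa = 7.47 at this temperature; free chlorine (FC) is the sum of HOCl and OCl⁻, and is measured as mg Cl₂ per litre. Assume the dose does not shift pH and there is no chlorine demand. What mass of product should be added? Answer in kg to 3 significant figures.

1.42 kg

Volume: 99,200 US gal × 3.785 L/gal = 375,472 L.
[OCl⁻]/[HOCl] = 10^(pH − pKa) = 10^(7.04 − 7.47) = 0.3715; fraction as HOCl = 1/(1 + 0.3715) = 0.7291.
Free chlorine required for 2.85 ppm HOCl: 2.85 / 0.7291 = 3.909 ppm.
FC to add: 3.909 − 0.5 = 3.409 mg/L as Cl₂.
Cl₂ equivalent: 3.409 mg/L × 375,472 L = 1280 g.
Product at 90.3% available Cl: 1280 / 0.903 = 1417 g.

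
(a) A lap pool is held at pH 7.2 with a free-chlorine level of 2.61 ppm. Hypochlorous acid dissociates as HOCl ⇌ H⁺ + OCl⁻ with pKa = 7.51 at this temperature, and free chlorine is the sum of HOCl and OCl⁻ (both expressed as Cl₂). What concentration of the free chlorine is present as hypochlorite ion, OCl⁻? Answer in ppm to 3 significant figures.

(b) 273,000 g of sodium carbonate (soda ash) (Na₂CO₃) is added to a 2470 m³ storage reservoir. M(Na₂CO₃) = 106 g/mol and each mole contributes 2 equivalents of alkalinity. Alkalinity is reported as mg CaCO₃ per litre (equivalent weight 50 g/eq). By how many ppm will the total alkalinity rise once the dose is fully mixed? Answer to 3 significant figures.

(a) 0.858 ppm; (b) 104 ppm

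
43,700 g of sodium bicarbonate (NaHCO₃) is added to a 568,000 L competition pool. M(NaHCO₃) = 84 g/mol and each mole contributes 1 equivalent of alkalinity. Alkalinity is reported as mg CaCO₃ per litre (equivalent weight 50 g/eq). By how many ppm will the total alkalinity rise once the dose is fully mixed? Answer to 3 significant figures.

Moles of NaHCO₃: 43,700 g ÷ 84 g/mol = 520.2 mol → 520.2 eq of alkalinity.
As CaCO₃: 520.2 eq × 50 g/eq = 26,010 g.
Rise: 26,010 g / 568,000 L × 1000 = 45.8 mg/L.

45.8 ppm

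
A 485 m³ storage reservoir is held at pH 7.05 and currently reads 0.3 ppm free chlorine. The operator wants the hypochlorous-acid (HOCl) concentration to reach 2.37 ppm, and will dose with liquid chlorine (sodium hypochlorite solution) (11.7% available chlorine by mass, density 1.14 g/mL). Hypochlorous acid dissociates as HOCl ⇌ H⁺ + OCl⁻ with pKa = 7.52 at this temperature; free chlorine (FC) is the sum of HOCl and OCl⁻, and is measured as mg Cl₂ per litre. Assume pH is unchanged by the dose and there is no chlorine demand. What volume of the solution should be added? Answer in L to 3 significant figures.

Volume: 485 m³ = 485,000 L.
[OCl⁻]/[HOCl] = 10^(pH − pKa) = 10^(7.05 − 7.52) = 0.3388; fraction as HOCl = 1/(1 + 0.3388) = 0.7469.
Free chlorine required for 2.37 ppm HOCl: 2.37 / 0.7469 = 3.173 ppm.
FC to add: 3.173 − 0.3 = 2.873 mg/L as Cl₂.
Cl₂ equivalent: 2.873 mg/L × 485,000 L = 1393 g.
Product at 11.7% available Cl: 1393 / 0.117 = 11,910 g.
Volume: 11,910 g ÷ 1.14 g/mL = 10,450 mL.

10.4 L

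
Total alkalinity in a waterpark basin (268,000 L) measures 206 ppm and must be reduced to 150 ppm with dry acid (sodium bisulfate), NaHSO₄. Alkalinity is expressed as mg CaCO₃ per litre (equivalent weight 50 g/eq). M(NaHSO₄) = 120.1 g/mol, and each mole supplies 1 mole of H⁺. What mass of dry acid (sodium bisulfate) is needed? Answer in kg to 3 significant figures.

Alkalinity to neutralize: (206 − 150) = 56 mg/L as CaCO₃ × 268,000 L = 15,010 g as CaCO₃.
Equivalents of H⁺ required: 15,010 ÷ 50 g/eq = 300.2 eq = 300.2 mol NaHSO₄.
Mass of NaHSO₄: 300.2 × 120.1 = 36,050 g.

36.0 kg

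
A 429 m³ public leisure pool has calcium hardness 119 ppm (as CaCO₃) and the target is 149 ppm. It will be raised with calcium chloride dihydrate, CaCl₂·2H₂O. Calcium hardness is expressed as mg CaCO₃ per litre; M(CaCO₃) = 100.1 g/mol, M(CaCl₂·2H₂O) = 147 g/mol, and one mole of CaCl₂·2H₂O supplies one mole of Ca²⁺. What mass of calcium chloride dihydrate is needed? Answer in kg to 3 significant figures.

Volume: 429 m³ = 429,000 L.
Hardness to add: (149 − 119) = 30 mg/L as CaCO₃ × 429,000 L = 12,870 g as CaCO₃.
Moles of Ca²⁺ (1 mol Ca²⁺ ≡ 1 mol CaCO₃): 12,870 / 100.1 g/mol = 128.6 mol.
Mass of CaCl₂·2H₂O: 128.6 × 147 = 18,900 g.

18.9 kg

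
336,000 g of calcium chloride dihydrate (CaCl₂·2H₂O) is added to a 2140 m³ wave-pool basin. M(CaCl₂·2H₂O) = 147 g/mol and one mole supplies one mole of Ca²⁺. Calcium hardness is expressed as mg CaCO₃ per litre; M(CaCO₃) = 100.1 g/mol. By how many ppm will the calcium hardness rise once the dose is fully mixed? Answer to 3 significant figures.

Volume: 2140 m³ = 2,140,000 L.
Moles of Ca²⁺: 336,000 g ÷ 147 g/mol = 2286 mol.
As CaCO₃: 2286 mol × 100.1 g/mol = 228,800 g.
Rise: 228,800 g / 2,140,000 L × 1000 = 106.9 mg/L.

107 ppm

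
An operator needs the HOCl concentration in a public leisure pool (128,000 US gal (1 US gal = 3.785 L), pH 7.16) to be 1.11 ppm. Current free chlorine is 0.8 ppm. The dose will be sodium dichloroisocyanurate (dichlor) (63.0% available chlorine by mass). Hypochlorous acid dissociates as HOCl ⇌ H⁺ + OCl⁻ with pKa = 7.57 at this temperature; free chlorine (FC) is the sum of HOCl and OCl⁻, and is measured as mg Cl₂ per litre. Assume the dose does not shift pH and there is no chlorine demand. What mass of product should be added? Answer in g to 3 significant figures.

570 g

Volume: 128,000 US gal × 3.785 L/gal = 484,480 L.
[OCl⁻]/[HOCl] = 10^(pH − pKa) = 10^(7.16 − 7.57) = 0.389; fraction as HOCl = 1/(1 + 0.389) = 0.7199.
Free chlorine required for 1.11 ppm HOCl: 1.11 / 0.7199 = 1.542 ppm.
FC to add: 1.542 − 0.8 = 0.7418 mg/L as Cl₂.
Cl₂ equivalent: 0.7418 mg/L × 484,480 L = 359.4 g.
Product at 63.0% available Cl: 359.4 / 0.63 = 570.5 g.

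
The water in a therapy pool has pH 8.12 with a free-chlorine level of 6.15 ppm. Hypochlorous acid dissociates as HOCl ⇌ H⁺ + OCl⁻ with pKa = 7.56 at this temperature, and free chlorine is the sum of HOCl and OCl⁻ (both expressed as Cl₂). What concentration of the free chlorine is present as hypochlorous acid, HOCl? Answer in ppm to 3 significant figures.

[OCl⁻]/[HOCl] = 10^(pH − pKa) = 10^(8.12 − 7.56) = 10^0.56 = 3.631.
Fraction as HOCl = 1 / (1 + 3.631) = 0.2159.
HOCl = 0.2159 × 6.15 ppm = 1.328 ppm.

1.33 ppm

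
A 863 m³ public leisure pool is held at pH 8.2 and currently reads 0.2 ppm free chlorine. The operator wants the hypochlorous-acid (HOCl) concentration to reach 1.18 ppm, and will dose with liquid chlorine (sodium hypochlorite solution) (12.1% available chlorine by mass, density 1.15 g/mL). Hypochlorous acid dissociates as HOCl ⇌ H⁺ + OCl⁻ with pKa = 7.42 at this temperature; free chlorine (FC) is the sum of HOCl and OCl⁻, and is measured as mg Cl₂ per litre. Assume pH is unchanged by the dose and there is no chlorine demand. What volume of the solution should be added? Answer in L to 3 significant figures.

50.2 L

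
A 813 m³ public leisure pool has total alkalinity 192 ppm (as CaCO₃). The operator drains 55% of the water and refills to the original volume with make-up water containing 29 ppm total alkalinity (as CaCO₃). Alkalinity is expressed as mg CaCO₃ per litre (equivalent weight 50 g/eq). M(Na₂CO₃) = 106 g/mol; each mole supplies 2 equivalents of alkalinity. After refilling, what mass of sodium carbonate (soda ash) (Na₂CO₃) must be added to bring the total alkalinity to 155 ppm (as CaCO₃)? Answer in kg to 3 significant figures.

Volume: 813 m³ = 813,000 L.
After draining 55% and refilling: 192 × 0.45 + 29 × 0.55 = 102.35 ppm.
Deficit to target: 155 − 102.35 = 52.65 mg/L.
As CaCO₃: 52.65 mg/L × 813,000 L = 42,800 g; ÷ 50 g/eq ÷ 2 = 428 mol Na₂CO₃.
Mass: 428 × 106 = 45,370 g.

45.4 kg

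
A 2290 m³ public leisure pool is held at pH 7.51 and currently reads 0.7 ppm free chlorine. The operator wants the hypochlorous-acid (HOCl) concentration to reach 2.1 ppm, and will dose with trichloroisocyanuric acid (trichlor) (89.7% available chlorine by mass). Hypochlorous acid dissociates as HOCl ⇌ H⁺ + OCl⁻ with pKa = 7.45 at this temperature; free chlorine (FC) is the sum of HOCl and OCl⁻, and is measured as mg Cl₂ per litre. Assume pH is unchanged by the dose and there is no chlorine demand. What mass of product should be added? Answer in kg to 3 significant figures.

9.73 kg

Volume: 2290 m³ = 2,290,000 L.
[OCl⁻]/[HOCl] = 10^(pH − pKa) = 10^(7.51 − 7.45) = 1.148; fraction as HOCl = 1/(1 + 1.148) = 0.4655.
Free chlorine required for 2.1 ppm HOCl: 2.1 / 0.4655 = 4.511 ppm.
FC to add: 4.511 − 0.7 = 3.811 mg/L as Cl₂.
Cl₂ equivalent: 3.811 mg/L × 2,290,000 L = 8727 g.
Product at 89.7% available Cl: 8727 / 0.897 = 9730 g.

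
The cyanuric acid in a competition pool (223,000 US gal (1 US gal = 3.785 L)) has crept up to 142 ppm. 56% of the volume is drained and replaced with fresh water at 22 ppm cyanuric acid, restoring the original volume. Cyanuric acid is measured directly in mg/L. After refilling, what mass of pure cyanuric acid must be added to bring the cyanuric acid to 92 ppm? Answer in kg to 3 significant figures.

Volume: 223,000 US gal × 3.785 L/gal = 844,055 L.
After draining 56% and refilling: 142 × 0.44 + 22 × 0.56 = 74.8 ppm.
Deficit to target: 92 − 74.8 = 17.2 mg/L.
Mass: 17.2 mg/L × 844,055 L = 14,520 g cyanuric acid.

14.5 kg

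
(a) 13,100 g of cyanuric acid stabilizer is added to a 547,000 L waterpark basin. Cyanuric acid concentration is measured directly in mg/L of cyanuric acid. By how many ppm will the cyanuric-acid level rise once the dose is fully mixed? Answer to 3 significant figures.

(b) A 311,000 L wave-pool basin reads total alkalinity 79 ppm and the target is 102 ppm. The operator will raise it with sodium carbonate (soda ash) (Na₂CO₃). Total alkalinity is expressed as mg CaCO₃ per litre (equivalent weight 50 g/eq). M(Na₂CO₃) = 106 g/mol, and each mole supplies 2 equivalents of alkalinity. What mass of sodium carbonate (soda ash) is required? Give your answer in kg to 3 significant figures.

(a) Rise: 13,100 g / 547,000 L × 1000 = 23.95 mg/L.

(b) Alkalinity to add: (102 − 79) = 23 mg/L as CaCO₃ × 311,000 L = 7153 g as CaCO₃.
(b) Equivalents: 7153 g ÷ 50 g/eq = 143.1 eq.
(b) Each mole of Na₂CO₃ supplies 2 eq, so 143.1 / 2 = 71.53 mol.
(b) Mass: 71.53 mol × 106 g/mol = 7582 g.

(a) 23.9 ppm; (b) 7.58 kg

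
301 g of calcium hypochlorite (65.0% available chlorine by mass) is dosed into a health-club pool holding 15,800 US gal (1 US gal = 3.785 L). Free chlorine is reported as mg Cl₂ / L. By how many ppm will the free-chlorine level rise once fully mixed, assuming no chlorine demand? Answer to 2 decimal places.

3.27 ppm

Volume: 15,800 US gal × 3.785 L/gal = 59,803 L.
Available chlorine delivered: 301 g × 0.65 = 195.7 g as Cl₂.
Concentration rise: 195.7 g / 59,803 L = 3.272 mg/L = 3.27 ppm.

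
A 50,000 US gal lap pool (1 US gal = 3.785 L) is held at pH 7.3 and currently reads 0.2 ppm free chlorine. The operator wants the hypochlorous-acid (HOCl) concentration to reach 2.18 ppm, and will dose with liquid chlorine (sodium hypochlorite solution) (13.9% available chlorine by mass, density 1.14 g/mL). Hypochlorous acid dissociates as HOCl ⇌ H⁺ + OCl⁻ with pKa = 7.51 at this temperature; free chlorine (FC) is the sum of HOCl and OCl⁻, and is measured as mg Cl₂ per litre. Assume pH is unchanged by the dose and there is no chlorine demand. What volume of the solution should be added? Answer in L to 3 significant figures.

Volume: 50,000 US gal × 3.785 L/gal = 189,250 L.
[OCl⁻]/[HOCl] = 10^(pH − pKa) = 10^(7.3 − 7.51) = 0.6166; fraction as HOCl = 1/(1 + 0.6166) = 0.6186.
Free chlorine required for 2.18 ppm HOCl: 2.18 / 0.6186 = 3.524 ppm.
FC to add: 3.524 − 0.2 = 3.324 mg/L as Cl₂.
Cl₂ equivalent: 3.324 mg/L × 189,250 L = 629.1 g.
Product at 13.9% available Cl: 629.1 / 0.139 = 4526 g.
Volume: 4526 g ÷ 1.14 g/mL = 3970 mL.

3.97 L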